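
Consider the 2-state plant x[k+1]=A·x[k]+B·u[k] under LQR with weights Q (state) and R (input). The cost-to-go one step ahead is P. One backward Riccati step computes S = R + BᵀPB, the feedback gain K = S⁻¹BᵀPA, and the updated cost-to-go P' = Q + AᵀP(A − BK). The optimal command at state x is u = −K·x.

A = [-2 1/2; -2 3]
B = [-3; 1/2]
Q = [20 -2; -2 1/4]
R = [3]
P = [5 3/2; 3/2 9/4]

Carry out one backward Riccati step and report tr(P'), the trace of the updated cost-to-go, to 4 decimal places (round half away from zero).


BᵀP = [-14.2500 -3.3750]
S = R + BᵀPB = [3] + [41.0625] = [44.0625]
BᵀPA = [35.2500 -17.2500]
K = S⁻¹·BᵀPA = [0.8000 -0.3915]
A−BK = [0.4000 -0.6745; -2.4000 3.1957]
AᵀP(A−BK) = [12.8000 -15.2000; -15.2000 19.2468]
P' = Q + AᵀP(A−BK) = [32.8000 -17.2000; -17.2000 19.4968]
tr(P') = 52.2968

52.2968


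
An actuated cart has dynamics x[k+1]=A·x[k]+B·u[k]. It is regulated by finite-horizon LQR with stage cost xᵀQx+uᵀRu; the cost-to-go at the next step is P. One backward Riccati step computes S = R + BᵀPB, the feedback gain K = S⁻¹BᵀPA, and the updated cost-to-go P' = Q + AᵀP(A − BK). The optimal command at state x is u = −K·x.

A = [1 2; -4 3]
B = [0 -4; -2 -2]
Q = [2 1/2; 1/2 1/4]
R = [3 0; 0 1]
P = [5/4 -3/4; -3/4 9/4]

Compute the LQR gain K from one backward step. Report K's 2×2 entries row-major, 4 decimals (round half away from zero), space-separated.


1.6594 -0.7464 -0.1377 -0.5145

BᵀP = [1.5000 -4.5000; -3.5000 -1.5000]
S = R + BᵀPB = [3 0; 0 1] + [9.0000 3.0000; 3.0000 17.0000] = [12.0000 3.0000; 3.0000 18.0000]
BᵀPA = [19.5000 -10.5000; 2.5000 -11.5000]
K = S⁻¹·BᵀPA = [1.6594 -0.7464; -0.1377 -0.5145]
A−BK = [0.4493 -0.0580; -0.9565 0.4783]
AᵀP(A−BK) = [11.2355 -4.9094; -4.9094 2.4964]
P' = Q + AᵀP(A−BK) = [13.2355 -4.4094; -4.4094 2.7464]
tr(P') = 15.9819


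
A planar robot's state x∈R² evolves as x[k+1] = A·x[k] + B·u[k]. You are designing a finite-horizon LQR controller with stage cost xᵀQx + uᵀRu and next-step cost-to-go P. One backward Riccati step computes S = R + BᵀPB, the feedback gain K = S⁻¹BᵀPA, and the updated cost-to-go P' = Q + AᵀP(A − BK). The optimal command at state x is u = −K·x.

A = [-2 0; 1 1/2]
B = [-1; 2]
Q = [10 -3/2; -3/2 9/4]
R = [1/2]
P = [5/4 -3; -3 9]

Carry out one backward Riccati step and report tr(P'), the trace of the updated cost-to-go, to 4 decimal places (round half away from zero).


BᵀP = [-7.2500 21.0000]
S = R + BᵀPB = [1/2] + [49.2500] = [49.7500]
BᵀPA = [35.5000 10.5000]
K = S⁻¹·BᵀPA = [0.7136 0.2111]
A−BK = [-1.2864 0.2111; -0.4271 0.0779]
AᵀP(A−BK) = [0.6683 0.0075; 0.0075 0.0339]
P' = Q + AᵀP(A−BK) = [10.6683 -1.4925; -1.4925 2.2839]
tr(P') = 12.9523

12.9523


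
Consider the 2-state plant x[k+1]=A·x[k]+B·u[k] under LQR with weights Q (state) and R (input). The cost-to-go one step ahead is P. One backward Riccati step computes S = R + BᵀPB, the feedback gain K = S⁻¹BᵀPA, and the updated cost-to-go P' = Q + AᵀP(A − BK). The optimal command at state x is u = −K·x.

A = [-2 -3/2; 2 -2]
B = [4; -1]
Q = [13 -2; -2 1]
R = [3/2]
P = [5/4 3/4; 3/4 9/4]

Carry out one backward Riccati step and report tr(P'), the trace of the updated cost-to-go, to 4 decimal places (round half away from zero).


32.0581

BᵀP = [4.2500 0.7500]
S = R + BᵀPB = [3/2] + [16.2500] = [17.7500]
BᵀPA = [-7.0000 -7.8750]
K = S⁻¹·BᵀPA = [-0.3944 -0.4437]
A−BK = [-0.4225 0.2746; 1.6056 -2.4437]
AᵀP(A−BK) = [5.2394 -7.6056; -7.6056 12.8187]
P' = Q + AᵀP(A−BK) = [18.2394 -9.6056; -9.6056 13.8187]
tr(P') = 32.0581


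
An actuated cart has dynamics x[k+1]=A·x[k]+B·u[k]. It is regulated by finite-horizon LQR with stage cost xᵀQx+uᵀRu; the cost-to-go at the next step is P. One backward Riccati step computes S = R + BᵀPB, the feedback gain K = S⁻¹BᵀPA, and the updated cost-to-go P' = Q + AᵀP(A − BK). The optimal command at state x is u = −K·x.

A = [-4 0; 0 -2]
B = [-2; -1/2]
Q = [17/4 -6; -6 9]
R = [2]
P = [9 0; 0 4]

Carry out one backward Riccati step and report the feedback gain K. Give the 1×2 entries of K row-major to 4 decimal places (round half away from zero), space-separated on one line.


BᵀP = [-18.0000 -2.0000]
S = R + BᵀPB = [2] + [37.0000] = [39.0000]
BᵀPA = [72.0000 4.0000]
K = S⁻¹·BᵀPA = [1.8462 0.1026]
A−BK = [-0.3077 0.2051; 0.9231 -1.9487]
AᵀP(A−BK) = [11.0769 -7.3846; -7.3846 15.5897]
P' = Q + AᵀP(A−BK) = [15.3269 -13.3846; -13.3846 24.5897]
tr(P') = 39.9167

1.8462 0.1026


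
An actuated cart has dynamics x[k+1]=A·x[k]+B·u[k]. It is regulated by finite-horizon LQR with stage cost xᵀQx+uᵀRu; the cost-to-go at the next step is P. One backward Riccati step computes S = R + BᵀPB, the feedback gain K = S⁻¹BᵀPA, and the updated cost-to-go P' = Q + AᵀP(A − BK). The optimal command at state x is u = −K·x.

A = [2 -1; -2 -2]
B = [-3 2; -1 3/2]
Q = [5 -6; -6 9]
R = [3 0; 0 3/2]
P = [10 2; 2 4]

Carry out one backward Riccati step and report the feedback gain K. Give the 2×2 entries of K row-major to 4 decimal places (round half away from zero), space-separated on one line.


BᵀP = [-32.0000 -10.0000; 23.0000 10.0000]
S = R + BᵀPB = [3 0; 0 3/2] + [106.0000 -79.0000; -79.0000 61.0000] = [109.0000 -79.0000; -79.0000 62.5000]
BᵀPA = [-44.0000 52.0000; 26.0000 -43.0000]
K = S⁻¹·BᵀPA = [-1.2178 -0.2572; -1.1234 -1.0131]
A−BK = [0.5932 0.2546; -1.5328 -0.7375]
AᵀP(A−BK) = [15.6220 7.0236; 7.0236 3.8110]
P' = Q + AᵀP(A−BK) = [20.6220 1.0236; 1.0236 12.8110]
tr(P') = 33.4331

-1.2178 -0.2572 -1.1234 -1.0131


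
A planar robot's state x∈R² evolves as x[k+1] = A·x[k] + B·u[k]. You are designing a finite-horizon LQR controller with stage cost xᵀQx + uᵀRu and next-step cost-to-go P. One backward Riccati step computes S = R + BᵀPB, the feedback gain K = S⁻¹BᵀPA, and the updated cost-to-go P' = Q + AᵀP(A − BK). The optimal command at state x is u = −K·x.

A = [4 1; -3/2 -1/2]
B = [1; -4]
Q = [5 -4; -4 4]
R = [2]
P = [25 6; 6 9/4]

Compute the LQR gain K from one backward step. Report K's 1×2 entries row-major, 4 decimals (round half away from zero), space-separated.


0.5667 0.1667

BᵀP = [1.0000 -3.0000]
S = R + BᵀPB = [2] + [13.0000] = [15.0000]
BᵀPA = [8.5000 2.5000]
K = S⁻¹·BᵀPA = [0.5667 0.1667]
A−BK = [3.4333 0.8333; 0.7667 0.1667]
AᵀP(A−BK) = [328.2458 79.2708; 79.2708 19.1458]
P' = Q + AᵀP(A−BK) = [333.2458 75.2708; 75.2708 23.1458]
tr(P') = 356.3917


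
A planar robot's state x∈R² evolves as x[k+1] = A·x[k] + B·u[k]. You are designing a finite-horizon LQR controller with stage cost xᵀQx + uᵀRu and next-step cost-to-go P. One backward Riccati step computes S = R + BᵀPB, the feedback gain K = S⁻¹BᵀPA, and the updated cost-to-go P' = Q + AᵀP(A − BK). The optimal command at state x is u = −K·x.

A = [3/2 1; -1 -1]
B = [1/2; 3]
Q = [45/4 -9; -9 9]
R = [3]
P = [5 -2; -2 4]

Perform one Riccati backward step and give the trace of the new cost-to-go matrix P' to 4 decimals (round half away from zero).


40.6515

BᵀP = [-3.5000 11.0000]
S = R + BᵀPB = [3] + [31.2500] = [34.2500]
BᵀPA = [-16.2500 -14.5000]
K = S⁻¹·BᵀPA = [-0.4745 -0.4234]
A−BK = [1.7372 1.2117; 0.4234 0.2701]
AᵀP(A−BK) = [13.5401 9.6204; 9.6204 6.8613]
P' = Q + AᵀP(A−BK) = [24.7901 0.6204; 0.6204 15.8613]
tr(P') = 40.6515


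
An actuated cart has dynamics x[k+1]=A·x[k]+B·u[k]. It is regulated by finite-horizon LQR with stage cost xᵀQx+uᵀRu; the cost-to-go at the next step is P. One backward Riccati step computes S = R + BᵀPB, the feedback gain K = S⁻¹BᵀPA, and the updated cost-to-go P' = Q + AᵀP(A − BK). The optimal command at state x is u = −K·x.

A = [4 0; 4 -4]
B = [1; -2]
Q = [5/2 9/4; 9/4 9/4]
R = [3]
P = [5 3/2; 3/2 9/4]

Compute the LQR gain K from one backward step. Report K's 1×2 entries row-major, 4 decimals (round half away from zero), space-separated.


-0.3636 1.0909

BᵀP = [2.0000 -3.0000]
S = R + BᵀPB = [3] + [8.0000] = [11.0000]
BᵀPA = [-4.0000 12.0000]
K = S⁻¹·BᵀPA = [-0.3636 1.0909]
A−BK = [4.3636 -1.0909; 3.2727 -1.8182]
AᵀP(A−BK) = [162.5455 -55.6364; -55.6364 22.9091]
P' = Q + AᵀP(A−BK) = [165.0455 -53.3864; -53.3864 25.1591]
tr(P') = 190.2045


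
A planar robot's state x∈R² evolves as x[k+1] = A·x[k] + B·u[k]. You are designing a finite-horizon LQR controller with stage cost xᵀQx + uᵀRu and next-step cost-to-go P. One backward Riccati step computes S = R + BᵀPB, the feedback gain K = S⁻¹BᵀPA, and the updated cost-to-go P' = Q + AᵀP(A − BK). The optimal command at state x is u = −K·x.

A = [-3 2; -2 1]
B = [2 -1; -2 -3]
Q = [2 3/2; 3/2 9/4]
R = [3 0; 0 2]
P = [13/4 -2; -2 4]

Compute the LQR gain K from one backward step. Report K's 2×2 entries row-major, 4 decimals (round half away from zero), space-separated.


-0.6886 0.5015 1.0020 -0.5910

BᵀP = [10.5000 -12.0000; 2.7500 -10.0000]
S = R + BᵀPB = [3 0; 0 2] + [45.0000 25.5000; 25.5000 27.2500] = [48.0000 25.5000; 25.5000 29.2500]
BᵀPA = [-7.5000 9.0000; 11.7500 -4.5000]
K = S⁻¹·BᵀPA = [-0.6886 0.5015; 1.0020 -0.5910]
A−BK = [-0.6209 0.4060; -0.3711 0.2299]
AᵀP(A−BK) = [4.3124 -2.7940; -2.7940 1.8269]
P' = Q + AᵀP(A−BK) = [6.3124 -1.2940; -1.2940 4.0769]
tr(P') = 10.3893


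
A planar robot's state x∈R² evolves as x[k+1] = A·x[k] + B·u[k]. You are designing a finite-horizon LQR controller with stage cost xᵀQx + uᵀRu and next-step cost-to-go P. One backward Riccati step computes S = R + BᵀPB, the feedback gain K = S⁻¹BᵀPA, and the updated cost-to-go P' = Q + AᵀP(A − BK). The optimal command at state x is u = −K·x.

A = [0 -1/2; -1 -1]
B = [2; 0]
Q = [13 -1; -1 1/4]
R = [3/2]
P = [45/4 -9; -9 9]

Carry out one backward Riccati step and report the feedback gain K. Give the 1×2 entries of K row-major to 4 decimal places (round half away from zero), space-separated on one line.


0.3871 0.1452

BᵀP = [22.5000 -18.0000]
S = R + BᵀPB = [3/2] + [45.0000] = [46.5000]
BᵀPA = [18.0000 6.7500]
K = S⁻¹·BᵀPA = [0.3871 0.1452]
A−BK = [-0.7742 -0.7903; -1.0000 -1.0000]
AᵀP(A−BK) = [2.0323 1.8871; 1.8871 1.8327]
P' = Q + AᵀP(A−BK) = [15.0323 0.8871; 0.8871 2.0827]
tr(P') = 17.1149


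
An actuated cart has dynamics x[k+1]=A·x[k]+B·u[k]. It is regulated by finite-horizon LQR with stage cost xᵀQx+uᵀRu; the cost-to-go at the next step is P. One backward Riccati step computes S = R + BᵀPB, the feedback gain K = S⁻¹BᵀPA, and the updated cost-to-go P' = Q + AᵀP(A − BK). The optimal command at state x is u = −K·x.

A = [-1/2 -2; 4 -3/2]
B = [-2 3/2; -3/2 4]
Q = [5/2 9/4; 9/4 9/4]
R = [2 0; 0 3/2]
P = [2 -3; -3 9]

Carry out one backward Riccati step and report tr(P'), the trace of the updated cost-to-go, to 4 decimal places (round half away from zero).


BᵀP = [0.5000 -7.5000; -9.0000 31.5000]
S = R + BᵀPB = [2 0; 0 3/2] + [10.2500 -29.2500; -29.2500 112.5000] = [12.2500 -29.2500; -29.2500 114.0000]
BᵀPA = [-30.2500 10.2500; 130.5000 -29.2500]
K = S⁻¹·BᵀPA = [0.6815 0.5785; 1.3196 -0.1081]
A−BK = [-1.1165 -0.6808; -0.2562 -0.1997]
AᵀP(A−BK) = [4.9083 1.3629; 1.3629 1.1570]
P' = Q + AᵀP(A−BK) = [7.4083 3.6129; 3.6129 3.4070]
tr(P') = 10.8153

10.8153


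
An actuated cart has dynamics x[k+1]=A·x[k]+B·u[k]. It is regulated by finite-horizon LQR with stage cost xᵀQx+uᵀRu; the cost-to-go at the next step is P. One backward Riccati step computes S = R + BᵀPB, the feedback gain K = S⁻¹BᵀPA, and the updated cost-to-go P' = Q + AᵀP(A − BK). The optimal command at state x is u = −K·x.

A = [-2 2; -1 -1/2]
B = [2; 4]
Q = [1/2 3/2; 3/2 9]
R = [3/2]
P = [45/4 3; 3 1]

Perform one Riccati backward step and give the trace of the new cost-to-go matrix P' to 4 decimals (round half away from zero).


13.2025

BᵀP = [34.5000 10.0000]
S = R + BᵀPB = [3/2] + [109.0000] = [110.5000]
BᵀPA = [-79.0000 64.0000]
K = S⁻¹·BᵀPA = [-0.7149 0.5792]
A−BK = [-0.5701 0.8416; 1.8597 -2.8167]
AᵀP(A−BK) = [1.5204 -1.7443; -1.7443 2.1821]
P' = Q + AᵀP(A−BK) = [2.0204 -0.2443; -0.2443 11.1821]
tr(P') = 13.2025


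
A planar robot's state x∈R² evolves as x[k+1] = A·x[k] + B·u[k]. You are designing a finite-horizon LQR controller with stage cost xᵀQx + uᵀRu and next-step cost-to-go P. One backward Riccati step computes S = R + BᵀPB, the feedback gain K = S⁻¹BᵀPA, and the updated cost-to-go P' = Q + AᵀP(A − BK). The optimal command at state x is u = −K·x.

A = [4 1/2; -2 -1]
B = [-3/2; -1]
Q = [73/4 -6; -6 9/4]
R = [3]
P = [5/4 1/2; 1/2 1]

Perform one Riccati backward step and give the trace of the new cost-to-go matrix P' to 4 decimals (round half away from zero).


BᵀP = [-2.3750 -1.7500]
S = R + BᵀPB = [3] + [5.3125] = [8.3125]
BᵀPA = [-6.0000 0.5625]
K = S⁻¹·BᵀPA = [-0.7218 0.0677]
A−BK = [2.9173 0.6015; -2.7218 -0.9323]
AᵀP(A−BK) = [11.6692 2.4060; 2.4060 0.7744]
P' = Q + AᵀP(A−BK) = [29.9192 -3.5940; -3.5940 3.0244]
tr(P') = 32.9436

32.9436


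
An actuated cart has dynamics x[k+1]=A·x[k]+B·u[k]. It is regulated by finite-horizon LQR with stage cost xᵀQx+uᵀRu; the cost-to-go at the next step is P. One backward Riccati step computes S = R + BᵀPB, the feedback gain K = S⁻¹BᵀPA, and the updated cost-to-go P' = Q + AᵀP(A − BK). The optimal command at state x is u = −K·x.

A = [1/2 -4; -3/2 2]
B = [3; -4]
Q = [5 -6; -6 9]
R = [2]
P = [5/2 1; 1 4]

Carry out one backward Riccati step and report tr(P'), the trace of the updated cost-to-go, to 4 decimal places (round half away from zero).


BᵀP = [3.5000 -13.0000]
S = R + BᵀPB = [2] + [62.5000] = [64.5000]
BᵀPA = [21.2500 -40.0000]
K = S⁻¹·BᵀPA = [0.3295 -0.6202]
A−BK = [-0.4884 -2.1395; -0.1822 -0.4806]
AᵀP(A−BK) = [1.1240 3.1783; 3.1783 15.1938]
P' = Q + AᵀP(A−BK) = [6.1240 -2.8217; -2.8217 24.1938]
tr(P') = 30.3178

30.3178


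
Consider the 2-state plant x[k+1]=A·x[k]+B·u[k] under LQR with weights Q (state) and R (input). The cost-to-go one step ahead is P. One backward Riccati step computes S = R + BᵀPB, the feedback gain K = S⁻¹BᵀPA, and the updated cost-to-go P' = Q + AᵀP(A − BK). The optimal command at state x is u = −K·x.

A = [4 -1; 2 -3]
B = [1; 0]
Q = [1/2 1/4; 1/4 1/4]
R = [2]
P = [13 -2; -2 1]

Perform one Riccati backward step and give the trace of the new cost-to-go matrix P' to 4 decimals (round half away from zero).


33.8833

BᵀP = [13.0000 -2.0000]
S = R + BᵀPB = [2] + [13.0000] = [15.0000]
BᵀPA = [48.0000 -7.0000]
K = S⁻¹·BᵀPA = [3.2000 -0.4667]
A−BK = [0.8000 -0.5333; 2.0000 -3.0000]
AᵀP(A−BK) = [26.4000 -7.6000; -7.6000 6.7333]
P' = Q + AᵀP(A−BK) = [26.9000 -7.3500; -7.3500 6.9833]
tr(P') = 33.8833


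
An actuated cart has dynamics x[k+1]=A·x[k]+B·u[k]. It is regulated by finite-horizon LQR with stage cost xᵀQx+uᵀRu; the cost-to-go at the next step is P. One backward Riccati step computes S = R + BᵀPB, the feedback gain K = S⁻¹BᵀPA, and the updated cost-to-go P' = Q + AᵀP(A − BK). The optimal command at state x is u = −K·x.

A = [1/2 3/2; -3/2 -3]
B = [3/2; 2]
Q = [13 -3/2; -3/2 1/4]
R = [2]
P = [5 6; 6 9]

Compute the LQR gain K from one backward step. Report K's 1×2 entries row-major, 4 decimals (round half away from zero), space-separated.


-0.3607 -0.6070

BᵀP = [19.5000 27.0000]
S = R + BᵀPB = [2] + [83.2500] = [85.2500]
BᵀPA = [-30.7500 -51.7500]
K = S⁻¹·BᵀPA = [-0.3607 -0.6070]
A−BK = [1.0411 2.4106; -0.7786 -1.7859]
AᵀP(A−BK) = [1.4084 3.0836; 3.0836 6.8358]
P' = Q + AᵀP(A−BK) = [14.4084 1.5836; 1.5836 7.0858]
tr(P') = 21.4941


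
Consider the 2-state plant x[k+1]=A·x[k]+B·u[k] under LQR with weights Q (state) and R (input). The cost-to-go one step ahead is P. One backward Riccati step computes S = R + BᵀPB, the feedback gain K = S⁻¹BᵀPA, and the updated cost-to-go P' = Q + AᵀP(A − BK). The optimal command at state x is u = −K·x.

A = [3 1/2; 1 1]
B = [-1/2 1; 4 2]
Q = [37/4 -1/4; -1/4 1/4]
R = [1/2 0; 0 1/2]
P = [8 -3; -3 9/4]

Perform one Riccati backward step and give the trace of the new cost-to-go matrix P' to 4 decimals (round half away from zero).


BᵀP = [-16.0000 10.5000; 2.0000 1.5000]
S = R + BᵀPB = [1/2 0; 0 1/2] + [50.0000 5.0000; 5.0000 5.0000] = [50.5000 5.0000; 5.0000 5.5000]
BᵀPA = [-37.5000 2.5000; 7.5000 2.5000]
K = S⁻¹·BᵀPA = [-0.9644 0.0049; 2.2404 0.4500]
A−BK = [0.2774 0.0524; 0.3769 0.0801]
AᵀP(A−BK) = [3.2826 0.5601; 0.5601 0.1125]
P' = Q + AᵀP(A−BK) = [12.5326 0.3101; 0.3101 0.3625]
tr(P') = 12.8952

12.8952


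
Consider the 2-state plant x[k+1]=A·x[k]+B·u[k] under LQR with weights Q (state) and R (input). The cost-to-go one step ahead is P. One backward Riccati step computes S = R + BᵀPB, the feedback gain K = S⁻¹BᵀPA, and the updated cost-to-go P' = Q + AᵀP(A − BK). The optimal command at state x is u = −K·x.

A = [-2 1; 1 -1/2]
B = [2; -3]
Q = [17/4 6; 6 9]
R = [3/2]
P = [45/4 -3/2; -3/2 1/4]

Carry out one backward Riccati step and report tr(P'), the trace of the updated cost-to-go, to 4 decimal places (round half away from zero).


BᵀP = [27.0000 -3.7500]
S = R + BᵀPB = [3/2] + [65.2500] = [66.7500]
BᵀPA = [-57.7500 28.8750]
K = S⁻¹·BᵀPA = [-0.8652 0.4326]
A−BK = [-0.2697 0.1348; -1.5955 0.7978]
AᵀP(A−BK) = [1.2865 -0.6433; -0.6433 0.3216]
P' = Q + AᵀP(A−BK) = [5.5365 5.3567; 5.3567 9.3216]
tr(P') = 14.8581

14.8581


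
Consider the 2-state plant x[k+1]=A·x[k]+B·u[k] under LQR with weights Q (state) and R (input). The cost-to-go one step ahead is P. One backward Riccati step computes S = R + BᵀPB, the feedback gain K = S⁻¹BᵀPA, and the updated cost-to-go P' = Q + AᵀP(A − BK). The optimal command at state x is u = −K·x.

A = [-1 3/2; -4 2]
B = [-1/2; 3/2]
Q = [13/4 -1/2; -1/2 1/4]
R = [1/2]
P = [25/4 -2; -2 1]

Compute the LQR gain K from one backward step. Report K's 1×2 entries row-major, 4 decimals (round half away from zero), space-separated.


BᵀP = [-6.1250 2.5000]
S = R + BᵀPB = [1/2] + [6.8125] = [7.3125]
BᵀPA = [-3.8750 -4.1875]
K = S⁻¹·BᵀPA = [-0.5299 -0.5726]
A−BK = [-1.2650 1.2137; -3.2051 2.8590]
AᵀP(A−BK) = [4.1966 -3.5940; -3.5940 3.6645]
P' = Q + AᵀP(A−BK) = [7.4466 -4.0940; -4.0940 3.9145]
tr(P') = 11.3611

-0.5299 -0.5726


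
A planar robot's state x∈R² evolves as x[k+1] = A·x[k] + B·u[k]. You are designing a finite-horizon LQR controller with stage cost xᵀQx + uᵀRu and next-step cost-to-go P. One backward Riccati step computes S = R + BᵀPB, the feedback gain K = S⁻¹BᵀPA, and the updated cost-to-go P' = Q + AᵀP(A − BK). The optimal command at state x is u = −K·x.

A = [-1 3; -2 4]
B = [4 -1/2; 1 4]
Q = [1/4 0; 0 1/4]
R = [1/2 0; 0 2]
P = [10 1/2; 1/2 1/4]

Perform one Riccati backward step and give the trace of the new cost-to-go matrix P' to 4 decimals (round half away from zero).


BᵀP = [40.5000 2.2500; -3.0000 0.7500]
S = R + BᵀPB = [1/2 0; 0 2] + [164.2500 -11.2500; -11.2500 4.5000] = [164.7500 -11.2500; -11.2500 6.5000]
BᵀPA = [-45.0000 130.5000; 1.5000 -6.0000]
K = S⁻¹·BᵀPA = [-0.2919 0.8268; -0.2744 0.5079]
A−BK = [0.0303 -0.0532; -0.6105 1.1416]
AᵀP(A−BK) = [0.2771 -0.5562; -0.5562 1.1511]
P' = Q + AᵀP(A−BK) = [0.5271 -0.5562; -0.5562 1.4011]
tr(P') = 1.9282

1.9282


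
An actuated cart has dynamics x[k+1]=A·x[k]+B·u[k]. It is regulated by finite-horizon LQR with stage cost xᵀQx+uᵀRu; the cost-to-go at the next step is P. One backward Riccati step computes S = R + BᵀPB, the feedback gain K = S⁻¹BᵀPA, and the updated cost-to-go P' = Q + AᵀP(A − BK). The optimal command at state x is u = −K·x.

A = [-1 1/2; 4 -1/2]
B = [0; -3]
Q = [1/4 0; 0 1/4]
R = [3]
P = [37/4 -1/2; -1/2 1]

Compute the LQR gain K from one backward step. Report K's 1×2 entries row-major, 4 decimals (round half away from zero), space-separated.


-1.1250 0.1875

BᵀP = [1.5000 -3.0000]
S = R + BᵀPB = [3] + [9.0000] = [12.0000]
BᵀPA = [-13.5000 2.2500]
K = S⁻¹·BᵀPA = [-1.1250 0.1875]
A−BK = [-1.0000 0.5000; 0.6250 0.0625]
AᵀP(A−BK) = [14.0625 -5.3438; -5.3438 2.3906]
P' = Q + AᵀP(A−BK) = [14.3125 -5.3438; -5.3438 2.6406]
tr(P') = 16.9531


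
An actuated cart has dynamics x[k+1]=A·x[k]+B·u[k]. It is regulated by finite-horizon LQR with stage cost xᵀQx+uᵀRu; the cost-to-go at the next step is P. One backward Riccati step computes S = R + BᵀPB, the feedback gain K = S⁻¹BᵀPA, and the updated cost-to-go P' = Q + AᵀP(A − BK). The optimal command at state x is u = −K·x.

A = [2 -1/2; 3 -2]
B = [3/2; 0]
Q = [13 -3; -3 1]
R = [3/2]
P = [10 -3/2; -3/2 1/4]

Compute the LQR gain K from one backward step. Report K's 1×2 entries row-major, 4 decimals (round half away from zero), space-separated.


BᵀP = [15.0000 -2.2500]
S = R + BᵀPB = [3/2] + [22.5000] = [24.0000]
BᵀPA = [23.2500 -3.0000]
K = S⁻¹·BᵀPA = [0.9688 -0.1250]
A−BK = [0.5469 -0.3125; 3.0000 -2.0000]
AᵀP(A−BK) = [1.7266 -0.3438; -0.3438 0.1250]
P' = Q + AᵀP(A−BK) = [14.7266 -3.3438; -3.3438 1.1250]
tr(P') = 15.8516

0.9688 -0.1250


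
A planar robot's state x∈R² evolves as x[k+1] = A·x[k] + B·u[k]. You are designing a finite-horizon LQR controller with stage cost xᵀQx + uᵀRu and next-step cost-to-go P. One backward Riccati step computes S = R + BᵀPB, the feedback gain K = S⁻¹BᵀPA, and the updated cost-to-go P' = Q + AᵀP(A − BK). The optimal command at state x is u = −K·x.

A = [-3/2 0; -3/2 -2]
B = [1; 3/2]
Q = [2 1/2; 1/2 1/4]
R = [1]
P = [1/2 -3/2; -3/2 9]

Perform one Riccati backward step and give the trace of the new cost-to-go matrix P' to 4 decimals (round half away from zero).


BᵀP = [-1.7500 12.0000]
S = R + BᵀPB = [1] + [16.2500] = [17.2500]
BᵀPA = [-15.3750 -24.0000]
K = S⁻¹·BᵀPA = [-0.8913 -1.3913]
A−BK = [-0.6087 1.3913; -0.1630 0.0870]
AᵀP(A−BK) = [0.9212 1.1087; 1.1087 2.6087]
P' = Q + AᵀP(A−BK) = [2.9212 1.6087; 1.6087 2.8587]
tr(P') = 5.7799

5.7799


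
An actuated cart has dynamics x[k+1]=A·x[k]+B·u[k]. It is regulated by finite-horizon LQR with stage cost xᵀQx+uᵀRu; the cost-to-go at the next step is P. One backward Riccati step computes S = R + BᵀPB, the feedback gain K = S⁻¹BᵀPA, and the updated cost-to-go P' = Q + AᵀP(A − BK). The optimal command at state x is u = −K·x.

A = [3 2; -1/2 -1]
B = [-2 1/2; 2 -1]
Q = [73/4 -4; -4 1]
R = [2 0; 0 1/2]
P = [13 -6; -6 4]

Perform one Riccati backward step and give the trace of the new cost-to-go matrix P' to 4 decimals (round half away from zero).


BᵀP = [-38.0000 20.0000; 12.5000 -7.0000]
S = R + BᵀPB = [2 0; 0 1/2] + [116.0000 -39.0000; -39.0000 13.2500] = [118.0000 -39.0000; -39.0000 13.7500]
BᵀPA = [-124.0000 -96.0000; 41.0000 32.0000]
K = S⁻¹·BᵀPA = [-1.0443 -0.7094; 0.0197 0.3153]
A−BK = [0.9015 0.4236; 1.6084 0.7340]
AᵀP(A−BK) = [5.6946 3.1133; 3.1133 1.8128]
P' = Q + AᵀP(A−BK) = [23.9446 -0.8867; -0.8867 2.8128]
tr(P') = 26.7574

26.7574


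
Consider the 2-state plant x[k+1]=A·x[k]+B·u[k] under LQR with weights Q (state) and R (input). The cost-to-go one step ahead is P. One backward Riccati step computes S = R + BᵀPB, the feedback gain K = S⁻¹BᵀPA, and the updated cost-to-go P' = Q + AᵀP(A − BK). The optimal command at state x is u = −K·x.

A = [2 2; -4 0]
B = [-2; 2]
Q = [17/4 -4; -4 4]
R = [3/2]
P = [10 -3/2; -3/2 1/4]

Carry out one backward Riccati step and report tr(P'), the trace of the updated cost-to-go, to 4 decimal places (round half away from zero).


BᵀP = [-23.0000 3.5000]
S = R + BᵀPB = [3/2] + [53.0000] = [54.5000]
BᵀPA = [-60.0000 -46.0000]
K = S⁻¹·BᵀPA = [-1.1009 -0.8440]
A−BK = [-0.2018 0.3119; -1.7982 1.6881]
AᵀP(A−BK) = [1.9450 1.3578; 1.3578 1.1743]
P' = Q + AᵀP(A−BK) = [6.1950 -2.6422; -2.6422 5.1743]
tr(P') = 11.3693

11.3693


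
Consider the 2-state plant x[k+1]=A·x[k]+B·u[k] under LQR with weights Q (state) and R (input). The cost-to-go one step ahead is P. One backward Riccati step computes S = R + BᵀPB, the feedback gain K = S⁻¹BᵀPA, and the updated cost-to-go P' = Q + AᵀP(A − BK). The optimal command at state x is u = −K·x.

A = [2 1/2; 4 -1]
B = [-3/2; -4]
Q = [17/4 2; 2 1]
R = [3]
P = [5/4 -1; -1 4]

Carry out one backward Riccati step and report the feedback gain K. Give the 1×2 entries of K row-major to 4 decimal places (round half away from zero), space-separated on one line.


-0.9297 0.2692

BᵀP = [2.1250 -14.5000]
S = R + BᵀPB = [3] + [54.8125] = [57.8125]
BᵀPA = [-53.7500 15.5625]
K = S⁻¹·BᵀPA = [-0.9297 0.2692]
A−BK = [0.6054 0.9038; 0.2811 0.0768]
AᵀP(A−BK) = [3.0270 -0.2811; -0.2811 1.1232]
P' = Q + AᵀP(A−BK) = [7.2770 1.7189; 1.7189 2.1232]
tr(P') = 9.4003


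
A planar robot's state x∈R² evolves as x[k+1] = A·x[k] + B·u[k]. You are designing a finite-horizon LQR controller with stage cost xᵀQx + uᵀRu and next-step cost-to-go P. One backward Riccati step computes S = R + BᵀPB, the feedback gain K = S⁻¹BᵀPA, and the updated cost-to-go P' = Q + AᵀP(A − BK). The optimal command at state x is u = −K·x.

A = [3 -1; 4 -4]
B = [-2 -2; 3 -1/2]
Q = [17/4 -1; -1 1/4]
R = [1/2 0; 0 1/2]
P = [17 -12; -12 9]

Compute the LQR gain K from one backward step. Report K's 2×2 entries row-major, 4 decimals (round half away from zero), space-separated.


0.6654 -0.8832 -1.7581 1.0935

BᵀP = [-70.0000 51.0000; -28.0000 19.5000]
S = R + BᵀPB = [1/2 0; 0 1/2] + [293.0000 114.5000; 114.5000 46.2500] = [293.5000 114.5000; 114.5000 46.7500]
BᵀPA = [-6.0000 -134.0000; -6.0000 -50.0000]
K = S⁻¹·BᵀPA = [0.6654 -0.8832; -1.7581 1.0935]
A−BK = [0.8146 -0.5793; 1.1246 -0.8038]
AᵀP(A−BK) = [2.4438 -1.7379; -1.7379 1.3323]
P' = Q + AᵀP(A−BK) = [6.6938 -2.7379; -2.7379 1.5823]
tr(P') = 8.2761


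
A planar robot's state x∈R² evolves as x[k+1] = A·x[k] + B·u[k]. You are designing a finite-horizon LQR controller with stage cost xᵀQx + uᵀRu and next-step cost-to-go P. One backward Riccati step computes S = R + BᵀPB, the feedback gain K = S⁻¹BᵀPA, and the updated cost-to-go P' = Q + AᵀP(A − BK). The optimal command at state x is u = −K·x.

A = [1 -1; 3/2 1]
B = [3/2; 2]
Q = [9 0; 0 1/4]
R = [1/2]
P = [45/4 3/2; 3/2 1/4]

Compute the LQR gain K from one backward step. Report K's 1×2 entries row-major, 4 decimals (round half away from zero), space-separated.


0.6702 -0.4782

BᵀP = [19.8750 2.7500]
S = R + BᵀPB = [1/2] + [35.3125] = [35.8125]
BᵀPA = [24.0000 -17.1250]
K = S⁻¹·BᵀPA = [0.6702 -0.4782]
A−BK = [-0.0052 -0.2827; 0.1597 1.9564]
AᵀP(A−BK) = [0.2287 -0.1486; -0.1486 0.3111]
P' = Q + AᵀP(A−BK) = [9.2287 -0.1486; -0.1486 0.5611]
tr(P') = 9.7898


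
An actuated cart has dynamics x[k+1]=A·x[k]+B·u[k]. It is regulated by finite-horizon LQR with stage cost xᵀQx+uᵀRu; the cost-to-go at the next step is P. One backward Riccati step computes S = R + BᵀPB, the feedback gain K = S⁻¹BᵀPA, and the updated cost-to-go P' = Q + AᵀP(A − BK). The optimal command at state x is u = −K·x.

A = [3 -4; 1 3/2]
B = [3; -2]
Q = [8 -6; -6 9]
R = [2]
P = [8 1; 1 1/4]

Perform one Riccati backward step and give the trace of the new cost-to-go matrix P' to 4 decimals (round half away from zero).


24.6647

BᵀP = [22.0000 2.5000]
S = R + BᵀPB = [2] + [61.0000] = [63.0000]
BᵀPA = [68.5000 -84.2500]
K = S⁻¹·BᵀPA = [1.0873 -1.3373]
A−BK = [-0.2619 0.0119; 3.1746 -1.1746]
AᵀP(A−BK) = [3.7698 -3.5198; -3.5198 3.8948]
P' = Q + AᵀP(A−BK) = [11.7698 -9.5198; -9.5198 12.8948]
tr(P') = 24.6647


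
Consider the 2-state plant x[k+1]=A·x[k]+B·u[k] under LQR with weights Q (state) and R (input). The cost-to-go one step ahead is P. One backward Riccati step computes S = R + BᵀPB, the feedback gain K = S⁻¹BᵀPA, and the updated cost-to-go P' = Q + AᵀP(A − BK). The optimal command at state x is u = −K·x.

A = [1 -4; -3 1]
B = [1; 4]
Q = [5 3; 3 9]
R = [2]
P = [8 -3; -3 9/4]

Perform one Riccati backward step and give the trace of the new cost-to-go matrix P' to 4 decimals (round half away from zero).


170.5000

BᵀP = [-4.0000 6.0000]
S = R + BᵀPB = [2] + [20.0000] = [22.0000]
BᵀPA = [-22.0000 22.0000]
K = S⁻¹·BᵀPA = [-1.0000 1.0000]
A−BK = [2.0000 -5.0000; 1.0000 -3.0000]
AᵀP(A−BK) = [24.2500 -55.7500; -55.7500 132.2500]
P' = Q + AᵀP(A−BK) = [29.2500 -52.7500; -52.7500 141.2500]
tr(P') = 170.5000


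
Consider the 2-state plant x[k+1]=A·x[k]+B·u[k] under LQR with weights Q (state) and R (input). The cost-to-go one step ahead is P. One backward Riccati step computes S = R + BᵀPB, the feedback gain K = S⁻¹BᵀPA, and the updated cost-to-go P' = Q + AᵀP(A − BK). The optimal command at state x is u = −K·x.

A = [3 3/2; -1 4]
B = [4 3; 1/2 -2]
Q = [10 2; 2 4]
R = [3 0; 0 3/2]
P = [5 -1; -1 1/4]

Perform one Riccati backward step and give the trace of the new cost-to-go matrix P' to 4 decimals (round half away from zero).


15.6478

BᵀP = [19.5000 -3.8750; 17.0000 -3.5000]
S = R + BᵀPB = [3 0; 0 3/2] + [76.0625 66.2500; 66.2500 58.0000] = [79.0625 66.2500; 66.2500 59.5000]
BᵀPA = [62.3750 13.7500; 54.5000 11.5000]
K = S⁻¹·BᵀPA = [0.3195 0.1785; 0.5602 -0.0055]
A−BK = [0.0413 0.8024; -0.0393 3.8999]
AᵀP(A−BK) = [0.7892 0.1644; 0.1644 0.8586]
P' = Q + AᵀP(A−BK) = [10.7892 2.1644; 2.1644 4.8586]
tr(P') = 15.6478


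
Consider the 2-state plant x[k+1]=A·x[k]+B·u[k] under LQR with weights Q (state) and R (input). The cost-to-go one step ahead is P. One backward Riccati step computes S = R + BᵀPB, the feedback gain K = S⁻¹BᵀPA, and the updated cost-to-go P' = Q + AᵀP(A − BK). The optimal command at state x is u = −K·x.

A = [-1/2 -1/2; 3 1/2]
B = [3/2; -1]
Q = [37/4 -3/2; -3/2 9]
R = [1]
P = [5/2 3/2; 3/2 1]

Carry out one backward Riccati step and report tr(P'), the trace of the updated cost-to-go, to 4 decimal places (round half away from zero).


BᵀP = [2.2500 1.2500]
S = R + BᵀPB = [1] + [2.1250] = [3.1250]
BᵀPA = [2.6250 -0.5000]
K = S⁻¹·BᵀPA = [0.8400 -0.1600]
A−BK = [-1.7600 -0.2600; 3.8400 0.3400]
AᵀP(A−BK) = [2.9200 -0.0800; -0.0800 0.0450]
P' = Q + AᵀP(A−BK) = [12.1700 -1.5800; -1.5800 9.0450]
tr(P') = 21.2150

21.2150


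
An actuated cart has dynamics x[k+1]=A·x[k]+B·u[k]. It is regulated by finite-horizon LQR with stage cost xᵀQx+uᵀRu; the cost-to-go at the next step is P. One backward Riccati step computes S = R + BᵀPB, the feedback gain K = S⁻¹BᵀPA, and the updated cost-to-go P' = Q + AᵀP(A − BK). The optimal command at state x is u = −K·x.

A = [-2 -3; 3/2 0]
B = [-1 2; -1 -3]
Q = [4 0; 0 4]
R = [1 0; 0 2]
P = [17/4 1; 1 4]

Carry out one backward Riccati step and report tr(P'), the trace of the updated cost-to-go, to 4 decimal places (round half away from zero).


12.8252

BᵀP = [-5.2500 -5.0000; 5.5000 -10.0000]
S = R + BᵀPB = [1 0; 0 2] + [10.2500 4.5000; 4.5000 41.0000] = [11.2500 4.5000; 4.5000 43.0000]
BᵀPA = [3.0000 15.7500; -26.0000 -16.5000]
K = S⁻¹·BᵀPA = [0.5307 1.6214; -0.6602 -0.5534]
A−BK = [-0.1489 -0.2718; 0.0502 -0.0388]
AᵀP(A−BK) = [1.2427 1.7476; 1.7476 3.5825]
P' = Q + AᵀP(A−BK) = [5.2427 1.7476; 1.7476 7.5825]
tr(P') = 12.8252


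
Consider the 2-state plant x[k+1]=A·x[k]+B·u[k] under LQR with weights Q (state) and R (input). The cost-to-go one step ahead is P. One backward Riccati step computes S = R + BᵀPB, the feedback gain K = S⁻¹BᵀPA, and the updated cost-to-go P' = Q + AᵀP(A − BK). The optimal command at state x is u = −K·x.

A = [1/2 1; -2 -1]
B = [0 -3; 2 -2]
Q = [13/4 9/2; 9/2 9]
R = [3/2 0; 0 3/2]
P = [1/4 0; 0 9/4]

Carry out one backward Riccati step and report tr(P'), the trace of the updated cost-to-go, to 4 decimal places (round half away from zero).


14.0027

BᵀP = [0.0000 4.5000; -0.7500 -4.5000]
S = R + BᵀPB = [3/2 0; 0 3/2] + [9.0000 -9.0000; -9.0000 11.2500] = [10.5000 -9.0000; -9.0000 12.7500]
BᵀPA = [-9.0000 -4.5000; 8.6250 3.7500]
K = S⁻¹·BᵀPA = [-0.7021 -0.4468; 0.1809 -0.0213]
A−BK = [1.0426 0.9362; -0.2340 -0.1489]
AᵀP(A−BK) = [1.1835 0.7872; 0.7872 0.5691]
P' = Q + AᵀP(A−BK) = [4.4335 5.2872; 5.2872 9.5691]
tr(P') = 14.0027


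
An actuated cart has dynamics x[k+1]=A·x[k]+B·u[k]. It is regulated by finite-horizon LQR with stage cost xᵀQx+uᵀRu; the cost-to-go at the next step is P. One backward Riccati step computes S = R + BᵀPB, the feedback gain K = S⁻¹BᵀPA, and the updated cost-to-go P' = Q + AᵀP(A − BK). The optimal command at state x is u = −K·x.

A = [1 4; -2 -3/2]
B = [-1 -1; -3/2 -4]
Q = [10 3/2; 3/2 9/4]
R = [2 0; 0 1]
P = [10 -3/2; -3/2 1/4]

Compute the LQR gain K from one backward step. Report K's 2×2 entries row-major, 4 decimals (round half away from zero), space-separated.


-1.0092 -3.2018 -0.5734 -2.1147

BᵀP = [-7.7500 1.1250; -4.0000 0.5000]
S = R + BᵀPB = [2 0; 0 1] + [6.0625 3.2500; 3.2500 2.0000] = [8.0625 3.2500; 3.2500 3.0000]
BᵀPA = [-10.0000 -32.6875; -5.0000 -16.7500]
K = S⁻¹·BᵀPA = [-1.0092 -3.2018; -0.5734 -2.1147]
A−BK = [-0.5826 -1.3165; -5.8073 -14.7615]
AᵀP(A−BK) = [4.0413 12.4083; 12.4083 38.4817]
P' = Q + AᵀP(A−BK) = [14.0413 13.9083; 13.9083 40.7317]
tr(P') = 54.7729


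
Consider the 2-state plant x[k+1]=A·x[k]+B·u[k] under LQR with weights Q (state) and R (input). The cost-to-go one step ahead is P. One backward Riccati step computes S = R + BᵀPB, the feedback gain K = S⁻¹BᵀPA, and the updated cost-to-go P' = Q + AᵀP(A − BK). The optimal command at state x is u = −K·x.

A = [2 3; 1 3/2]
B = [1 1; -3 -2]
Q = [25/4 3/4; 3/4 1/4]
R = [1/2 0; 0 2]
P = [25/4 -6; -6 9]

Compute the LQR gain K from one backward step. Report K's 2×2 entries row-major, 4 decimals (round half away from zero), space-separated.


BᵀP = [24.2500 -33.0000; 18.2500 -24.0000]
S = R + BᵀPB = [1/2 0; 0 2] + [123.2500 90.2500; 90.2500 66.2500] = [123.7500 90.2500; 90.2500 68.2500]
BᵀPA = [15.5000 23.2500; 12.5000 18.7500]
K = S⁻¹·BᵀPA = [-0.2335 -0.3502; 0.4919 0.7378]
A−BK = [1.7416 2.6124; 1.2833 1.9250]
AᵀP(A−BK) = [7.4703 11.2054; 11.2054 16.8082]
P' = Q + AᵀP(A−BK) = [13.7203 11.9554; 11.9554 17.0582]
tr(P') = 30.7785

-0.2335 -0.3502 0.4919 0.7378


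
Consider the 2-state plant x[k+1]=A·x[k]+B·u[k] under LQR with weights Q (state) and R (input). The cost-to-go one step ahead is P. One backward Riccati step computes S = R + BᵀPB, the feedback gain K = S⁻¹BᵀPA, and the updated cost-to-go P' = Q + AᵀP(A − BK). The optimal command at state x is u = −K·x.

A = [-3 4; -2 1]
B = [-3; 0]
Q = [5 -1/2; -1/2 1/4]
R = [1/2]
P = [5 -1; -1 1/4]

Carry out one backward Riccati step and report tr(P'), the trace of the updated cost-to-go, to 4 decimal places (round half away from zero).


BᵀP = [-15.0000 3.0000]
S = R + BᵀPB = [1/2] + [45.0000] = [45.5000]
BᵀPA = [39.0000 -57.0000]
K = S⁻¹·BᵀPA = [0.8571 -1.2527]
A−BK = [-0.4286 0.2418; -2.0000 1.0000]
AᵀP(A−BK) = [0.5714 -0.6429; -0.6429 0.8434]
P' = Q + AᵀP(A−BK) = [5.5714 -1.1429; -1.1429 1.0934]
tr(P') = 6.6648

6.6648


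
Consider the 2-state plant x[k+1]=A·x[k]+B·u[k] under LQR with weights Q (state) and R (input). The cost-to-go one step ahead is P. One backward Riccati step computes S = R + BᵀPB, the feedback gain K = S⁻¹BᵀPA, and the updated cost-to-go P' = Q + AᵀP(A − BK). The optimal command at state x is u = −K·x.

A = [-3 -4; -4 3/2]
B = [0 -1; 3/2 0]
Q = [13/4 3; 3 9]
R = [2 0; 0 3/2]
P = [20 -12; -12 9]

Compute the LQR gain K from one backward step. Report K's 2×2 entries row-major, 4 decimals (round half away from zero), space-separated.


BᵀP = [-18.0000 13.5000; -20.0000 12.0000]
S = R + BᵀPB = [2 0; 0 3/2] + [20.2500 18.0000; 18.0000 20.0000] = [22.2500 18.0000; 18.0000 21.5000]
BᵀPA = [0.0000 92.2500; 12.0000 98.0000]
K = S⁻¹·BᵀPA = [-1.3992 1.4211; 1.7296 3.3684]
A−BK = [-1.2704 -0.6316; -1.9012 -0.6316]
AᵀP(A−BK) = [15.2453 7.5789; 7.5789 23.0526]
P' = Q + AᵀP(A−BK) = [18.4953 10.5789; 10.5789 32.0526]
tr(P') = 50.5480

-1.3992 1.4211 1.7296 3.3684


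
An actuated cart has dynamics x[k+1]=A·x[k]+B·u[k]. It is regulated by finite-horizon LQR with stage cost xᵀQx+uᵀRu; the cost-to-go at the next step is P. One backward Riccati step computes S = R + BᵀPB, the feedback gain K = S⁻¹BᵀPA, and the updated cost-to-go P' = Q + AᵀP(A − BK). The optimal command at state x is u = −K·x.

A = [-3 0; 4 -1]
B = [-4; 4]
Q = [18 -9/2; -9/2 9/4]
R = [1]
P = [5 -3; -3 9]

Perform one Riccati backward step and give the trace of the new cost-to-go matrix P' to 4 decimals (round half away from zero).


BᵀP = [-32.0000 48.0000]
S = R + BᵀPB = [1] + [320.0000] = [321.0000]
BᵀPA = [288.0000 -48.0000]
K = S⁻¹·BᵀPA = [0.8972 -0.1495]
A−BK = [0.5888 -0.5981; 0.4112 -0.4019]
AᵀP(A−BK) = [2.6075 -1.9346; -1.9346 1.8224]
P' = Q + AᵀP(A−BK) = [20.6075 -6.4346; -6.4346 4.0724]
tr(P') = 24.6799

24.6799


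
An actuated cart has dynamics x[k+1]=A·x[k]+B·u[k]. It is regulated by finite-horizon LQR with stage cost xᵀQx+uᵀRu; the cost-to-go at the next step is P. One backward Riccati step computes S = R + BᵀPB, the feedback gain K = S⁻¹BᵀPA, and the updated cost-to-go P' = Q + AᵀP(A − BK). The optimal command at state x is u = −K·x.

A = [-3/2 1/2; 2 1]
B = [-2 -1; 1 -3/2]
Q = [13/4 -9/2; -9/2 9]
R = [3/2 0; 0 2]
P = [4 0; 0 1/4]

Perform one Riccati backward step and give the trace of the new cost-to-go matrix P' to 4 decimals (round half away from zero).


BᵀP = [-8.0000 0.2500; -4.0000 -0.3750]
S = R + BᵀPB = [3/2 0; 0 2] + [16.2500 7.6250; 7.6250 4.5625] = [17.7500 7.6250; 7.6250 6.5625]
BᵀPA = [12.5000 -3.7500; 5.2500 -2.3750]
K = S⁻¹·BᵀPA = [0.7199 -0.1114; -0.0364 -0.2325]
A−BK = [-0.0967 0.0447; 1.2255 0.7627]
AᵀP(A−BK) = [1.1928 0.1130; 0.1130 0.2801]
P' = Q + AᵀP(A−BK) = [4.4428 -4.3870; -4.3870 9.2801]
tr(P') = 13.7230

13.7230


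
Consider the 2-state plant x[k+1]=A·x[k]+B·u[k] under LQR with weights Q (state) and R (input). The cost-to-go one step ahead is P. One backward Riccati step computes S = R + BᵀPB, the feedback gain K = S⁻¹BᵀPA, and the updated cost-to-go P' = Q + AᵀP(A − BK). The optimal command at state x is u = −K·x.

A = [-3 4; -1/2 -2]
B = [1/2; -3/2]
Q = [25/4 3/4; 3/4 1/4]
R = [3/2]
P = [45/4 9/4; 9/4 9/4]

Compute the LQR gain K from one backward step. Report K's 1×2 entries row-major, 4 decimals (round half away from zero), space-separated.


BᵀP = [2.2500 -2.2500]
S = R + BᵀPB = [3/2] + [4.5000] = [6.0000]
BᵀPA = [-5.6250 13.5000]
K = S⁻¹·BᵀPA = [-0.9375 2.2500]
A−BK = [-2.5313 2.8750; -1.9063 1.3750]
AᵀP(A−BK) = [103.2891 -111.0938; -111.0938 122.6250]
P' = Q + AᵀP(A−BK) = [109.5391 -110.3438; -110.3438 122.8750]
tr(P') = 232.4141

-0.9375 2.2500


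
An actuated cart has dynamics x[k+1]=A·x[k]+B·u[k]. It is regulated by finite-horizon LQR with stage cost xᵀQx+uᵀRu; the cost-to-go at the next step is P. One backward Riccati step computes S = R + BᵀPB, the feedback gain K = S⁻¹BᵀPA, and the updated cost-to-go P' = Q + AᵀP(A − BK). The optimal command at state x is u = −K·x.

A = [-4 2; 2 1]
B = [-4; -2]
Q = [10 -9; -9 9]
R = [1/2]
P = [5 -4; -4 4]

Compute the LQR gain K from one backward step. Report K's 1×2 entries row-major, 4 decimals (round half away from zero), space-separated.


BᵀP = [-12.0000 8.0000]
S = R + BᵀPB = [1/2] + [32.0000] = [32.5000]
BᵀPA = [64.0000 -16.0000]
K = S⁻¹·BᵀPA = [1.9692 -0.4923]
A−BK = [3.8769 0.0308; 5.9385 0.0154]
AᵀP(A−BK) = [33.9692 -0.4923; -0.4923 0.1231]
P' = Q + AᵀP(A−BK) = [43.9692 -9.4923; -9.4923 9.1231]
tr(P') = 53.0923

1.9692 -0.4923


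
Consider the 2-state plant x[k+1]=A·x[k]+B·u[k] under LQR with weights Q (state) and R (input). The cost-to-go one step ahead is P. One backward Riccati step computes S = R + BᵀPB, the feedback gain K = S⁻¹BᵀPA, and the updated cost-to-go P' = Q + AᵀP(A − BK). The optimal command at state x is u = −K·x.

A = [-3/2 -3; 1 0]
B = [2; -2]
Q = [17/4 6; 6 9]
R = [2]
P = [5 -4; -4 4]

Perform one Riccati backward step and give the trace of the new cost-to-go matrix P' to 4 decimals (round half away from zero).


17.4286

BᵀP = [18.0000 -16.0000]
S = R + BᵀPB = [2] + [68.0000] = [70.0000]
BᵀPA = [-43.0000 -54.0000]
K = S⁻¹·BᵀPA = [-0.6143 -0.7714]
A−BK = [-0.2714 -1.4571; -0.2286 -1.5429]
AᵀP(A−BK) = [0.8357 1.3286; 1.3286 3.3429]
P' = Q + AᵀP(A−BK) = [5.0857 7.3286; 7.3286 12.3429]
tr(P') = 17.4286
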